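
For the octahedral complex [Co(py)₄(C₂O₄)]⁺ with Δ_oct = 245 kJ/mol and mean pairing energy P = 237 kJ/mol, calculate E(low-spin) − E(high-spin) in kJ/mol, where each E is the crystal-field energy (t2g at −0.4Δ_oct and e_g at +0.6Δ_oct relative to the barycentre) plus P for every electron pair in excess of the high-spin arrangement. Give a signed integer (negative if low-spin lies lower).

Ligand charges: 4×(+0) from py and 1×(-2) from C₂O₄²⁻ sum to -2; with overall charge +1, Co is +3.
Co is in group 9, so Co³⁺ is d⁶ (9 − 3 = 6).
High-spin d⁶ fills as t2g^4 e_g^2 with CFSE 4(−0.4) + 2(+0.6) = -0.4Δ_oct = -98 kJ/mol.
For low-spin the configuration is t2g^6 e_g^0: orbital energy -2.4 × 245 = -588 kJ/mol, and 2 additional pairs relative to high-spin add 474 kJ/mol, giving -114 kJ/mol.
E(LS) − E(HS) = -114 − (-98) = -16 kJ/mol.

-16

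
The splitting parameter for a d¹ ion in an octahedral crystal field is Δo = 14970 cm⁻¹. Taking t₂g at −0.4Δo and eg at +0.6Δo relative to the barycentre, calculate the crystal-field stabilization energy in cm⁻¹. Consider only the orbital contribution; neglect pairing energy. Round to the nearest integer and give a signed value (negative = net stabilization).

For octahedral d¹ the high- and low-spin configurations coincide.
Configuration: t₂g¹ eg⁰.
The orbital stabilization is -0.4Δo = -0.4 × 14970 = -5988 cm⁻¹.

-5988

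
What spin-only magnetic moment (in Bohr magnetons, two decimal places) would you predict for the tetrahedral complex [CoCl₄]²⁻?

3.87 Bohr magnetons

Each Cl⁻ contributes -1; 4 × (-1) = -4. With overall charge -2, Co is in the +2 oxidation state.
Co is in group 9, so Co²⁺ is d⁷ (9 − 2 = 7).
Tetrahedral splitting is small, so the complex is high-spin.
Configuration: e⁴ t₂³ → 3 unpaired electrons.
μ(spin-only) = √[3(3+2)] = √15 ≈ 3.87 Bohr magnetons.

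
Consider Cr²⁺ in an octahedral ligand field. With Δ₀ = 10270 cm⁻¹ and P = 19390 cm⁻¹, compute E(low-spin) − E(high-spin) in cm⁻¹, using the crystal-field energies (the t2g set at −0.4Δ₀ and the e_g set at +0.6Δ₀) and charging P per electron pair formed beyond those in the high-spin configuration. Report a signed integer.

9120

Cr²⁺: group 6, so d-count = 6 − 2 = 4.
In the high-spin limit (t2g^3 e_g^1) the orbital term is -0.6Δ₀ = -6162 cm⁻¹, with no excess pairing.
Low-spin: t2g^4 e_g^0, orbital CFSE = -1.6Δ₀ = -16432 cm⁻¹; plus 1 excess pair × P = +19390 cm⁻¹; total 2958 cm⁻¹.
Thus E(LS) − E(HS) = 9120 cm⁻¹.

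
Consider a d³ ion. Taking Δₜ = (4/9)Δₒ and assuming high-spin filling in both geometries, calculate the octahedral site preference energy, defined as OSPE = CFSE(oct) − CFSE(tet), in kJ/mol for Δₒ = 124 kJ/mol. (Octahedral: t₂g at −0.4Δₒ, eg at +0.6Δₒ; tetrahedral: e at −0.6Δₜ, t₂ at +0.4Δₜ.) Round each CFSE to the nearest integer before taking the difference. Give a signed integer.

Octahedral high-spin t₂g³ eg⁰: CFSE = -1.2 × 124 = -149 kJ/mol.
Tetrahedral e² t₂¹ gives -0.8Δₜ = -0.8 × (4/9) × 124 = -44 kJ/mol.
OSPE = -149 − (-44) = -105 kJ/mol.

-105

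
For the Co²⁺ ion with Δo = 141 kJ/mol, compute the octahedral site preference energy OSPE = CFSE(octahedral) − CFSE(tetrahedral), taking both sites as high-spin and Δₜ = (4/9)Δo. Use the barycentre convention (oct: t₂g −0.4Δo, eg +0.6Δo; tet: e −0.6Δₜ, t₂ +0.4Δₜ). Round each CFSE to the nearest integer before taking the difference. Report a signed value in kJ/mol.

Group 9 minus oxidation state +2 gives a d⁷ configuration for Co²⁺.
Octahedral high-spin t₂g⁵ eg²: CFSE = -0.8 × 141 = -113 kJ/mol.
Tetrahedral e⁴ t₂³ gives -1.2Δₜ = -1.2 × (4/9) × 141 = -75 kJ/mol.
OSPE = CFSE(oct) − CFSE(tet) = -113 − (-75) = -38 kJ/mol.

-38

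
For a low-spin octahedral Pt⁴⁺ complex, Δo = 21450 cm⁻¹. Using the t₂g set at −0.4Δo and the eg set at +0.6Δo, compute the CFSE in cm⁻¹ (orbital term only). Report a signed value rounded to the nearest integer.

-51480

Pt is in group 10, so Pt⁴⁺ is d⁶ (10 − 4 = 6).
Configuration: t₂g⁶ eg⁰.
CFSE(orbital) = 6×(-0.4Δo) + 0×(0.6Δo) = -2.4Δo; with Δo = 21450 cm⁻¹ that is -51480 cm⁻¹.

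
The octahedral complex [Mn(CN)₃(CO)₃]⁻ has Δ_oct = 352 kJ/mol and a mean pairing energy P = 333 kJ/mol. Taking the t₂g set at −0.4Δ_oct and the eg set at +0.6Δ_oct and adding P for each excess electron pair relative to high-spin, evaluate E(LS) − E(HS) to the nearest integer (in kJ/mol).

-38

Ligand charges: 3×(-1) from CN⁻ and 3×(+0) from CO sum to -3; with overall charge -1, Mn is +2.
Mn is in group 7, so Mn²⁺ is d⁵ (7 − 2 = 5).
High-spin d⁵ fills as t₂g³ eg² with CFSE 3(−0.4) + 2(+0.6) = 0.0Δ_oct = 0 kJ/mol.
For low-spin the configuration is t₂g⁵ eg⁰: orbital energy -2.0 × 352 = -704 kJ/mol, and 2 additional pairs relative to high-spin add 666 kJ/mol, giving -38 kJ/mol.
Thus E(LS) − E(HS) = -38 kJ/mol.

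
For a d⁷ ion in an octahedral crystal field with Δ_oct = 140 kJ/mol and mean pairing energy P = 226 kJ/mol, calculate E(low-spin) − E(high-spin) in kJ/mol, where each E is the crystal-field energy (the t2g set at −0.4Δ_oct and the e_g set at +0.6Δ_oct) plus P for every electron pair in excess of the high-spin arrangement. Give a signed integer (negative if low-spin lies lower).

High-spin: t2g^5 e_g^2, CFSE = -0.8Δ_oct = -112 kJ/mol.
For low-spin the configuration is t2g^6 e_g^1: orbital energy -1.8 × 140 = -252 kJ/mol, and 1 additional pair relative to high-spin adds 226 kJ/mol, giving -26 kJ/mol.
Thus E(LS) − E(HS) = 86 kJ/mol.

86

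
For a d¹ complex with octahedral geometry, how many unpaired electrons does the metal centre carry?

Configuration: t₂g¹ eg⁰, giving 1 unpaired electron.

1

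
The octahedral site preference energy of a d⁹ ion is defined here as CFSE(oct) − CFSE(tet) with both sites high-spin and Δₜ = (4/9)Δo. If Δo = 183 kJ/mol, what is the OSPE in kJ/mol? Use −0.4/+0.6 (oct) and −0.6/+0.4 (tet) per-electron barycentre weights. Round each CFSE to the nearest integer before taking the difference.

Octahedral (high-spin): t2g^6 e_g^3, CFSE = 6(−0.4) + 3(+0.6) = -0.6Δo = -0.6 × 183 = -110 kJ/mol.
In a tetrahedral site the filling is e^4 t2^5: CFSE(tet) = -0.4Δₜ = -0.4 × (4/9)(183) = -33 kJ/mol.
OSPE = CFSE(oct) − CFSE(tet) = -110 − (-33) = -77 kJ/mol.

-77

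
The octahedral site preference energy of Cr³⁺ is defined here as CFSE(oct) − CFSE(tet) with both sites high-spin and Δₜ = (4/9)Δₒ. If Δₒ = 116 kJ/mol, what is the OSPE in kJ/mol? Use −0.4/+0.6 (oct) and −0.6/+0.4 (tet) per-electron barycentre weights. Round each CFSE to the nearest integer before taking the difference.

-98

Cr is in group 6, so Cr³⁺ is d³ (6 − 3 = 3).
Octahedral (high-spin): t2g^3 e_g^0, CFSE = 3(−0.4) + 0(+0.6) = -1.2Δₒ = -1.2 × 116 = -139 kJ/mol.
Tetrahedral: e^2 t2^1, CFSE = 2(−0.6) + 1(+0.4) = -0.8Δₜ = -0.8 × (4/9) × 116 = -41 kJ/mol.
OSPE = CFSE(oct) − CFSE(tet) = -139 − (-41) = -98 kJ/mol.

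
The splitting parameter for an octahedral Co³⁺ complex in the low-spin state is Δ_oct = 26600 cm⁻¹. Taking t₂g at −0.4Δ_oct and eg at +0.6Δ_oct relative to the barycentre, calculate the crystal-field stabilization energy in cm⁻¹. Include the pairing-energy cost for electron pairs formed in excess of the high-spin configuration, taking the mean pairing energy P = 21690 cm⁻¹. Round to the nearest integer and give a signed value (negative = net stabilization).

-20460

Co sits in group 9; removing 3 electrons leaves Co³⁺ with 9 − 3 = 6 d electrons.
The d⁶ electrons fill as t₂g⁶ eg⁰.
The orbital stabilization is -2.4Δ_oct = -2.4 × 26600 = -63840 cm⁻¹.
Pairing penalty: 3 pairs vs 1 in the high-spin reference → 2 extra × P = 43380 cm⁻¹.
Overall CFSE = -63840 + 43380 = -20460 cm⁻¹.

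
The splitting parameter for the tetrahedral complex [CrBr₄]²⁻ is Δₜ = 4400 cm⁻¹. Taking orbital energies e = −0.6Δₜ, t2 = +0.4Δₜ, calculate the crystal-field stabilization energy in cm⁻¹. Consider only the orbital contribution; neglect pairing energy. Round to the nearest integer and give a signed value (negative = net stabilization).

-1760

Each Br⁻ contributes -1; 4 × (-1) = -4. With overall charge -2, Cr is in the +2 oxidation state.
Cr²⁺: group 6, so d-count = 6 − 2 = 4.
Tetrahedral fields are weak (Δₜ ≈ 4/9 Δₒ), so electrons fill high-spin.
Configuration: e^2 t2^2.
CFSE(orbital) = 2×(-0.6Δₜ) + 2×(0.4Δₜ) = -0.4Δₜ; with Δₜ = 4400 cm⁻¹ that is -1760 cm⁻¹.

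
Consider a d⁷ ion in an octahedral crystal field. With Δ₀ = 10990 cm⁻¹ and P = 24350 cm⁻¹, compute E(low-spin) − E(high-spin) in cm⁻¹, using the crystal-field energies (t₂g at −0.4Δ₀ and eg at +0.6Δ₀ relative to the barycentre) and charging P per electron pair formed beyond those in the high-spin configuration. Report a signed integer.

In the high-spin limit (t₂g⁵ eg²) the orbital term is -0.8Δ₀ = -8792 cm⁻¹, with no excess pairing.
Low-spin t₂g⁶ eg¹ gives -1.8Δ₀ = -19782 cm⁻¹, but forming 1 extra pair costs 1P = 24350 cm⁻¹, so E(LS) = -19782 + 24350 = 4568 cm⁻¹.
The difference is 4568 − (-8792) = 13360 cm⁻¹, so high-spin lies lower.

13360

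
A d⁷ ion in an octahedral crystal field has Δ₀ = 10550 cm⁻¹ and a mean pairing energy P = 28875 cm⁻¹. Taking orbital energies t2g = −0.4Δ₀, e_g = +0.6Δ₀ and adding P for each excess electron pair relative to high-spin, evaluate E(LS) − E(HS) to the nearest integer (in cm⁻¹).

High-spin: t2g^5 e_g^2, CFSE = -0.8Δ₀ = -8440 cm⁻¹.
Low-spin: t2g^6 e_g^1, orbital CFSE = -1.8Δ₀ = -18990 cm⁻¹; plus 1 excess pair × P = +28875 cm⁻¹; total 9885 cm⁻¹.
E(LS) − E(HS) = 9885 − (-8440) = 18325 cm⁻¹.

18325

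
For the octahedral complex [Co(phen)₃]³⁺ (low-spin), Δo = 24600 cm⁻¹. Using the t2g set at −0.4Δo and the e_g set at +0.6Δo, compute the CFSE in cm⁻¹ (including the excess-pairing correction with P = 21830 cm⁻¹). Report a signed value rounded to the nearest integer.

-15380

phen is neutral, so the +3 overall charge sits on Co: oxidation state +3.
Co is in group 9, so Co³⁺ is d⁶ (9 − 3 = 6).
Configuration: t2g^6 e_g^0.
The orbital stabilization is -2.4Δo = -2.4 × 24600 = -59040 cm⁻¹.
High-spin d⁶ would be t2g^4 e_g^2 with 1 pair; low-spin has 3, so 2 excess pairs cost +2P = +43660 cm⁻¹.
Combining: -59040 + 43660 = -15380 cm⁻¹.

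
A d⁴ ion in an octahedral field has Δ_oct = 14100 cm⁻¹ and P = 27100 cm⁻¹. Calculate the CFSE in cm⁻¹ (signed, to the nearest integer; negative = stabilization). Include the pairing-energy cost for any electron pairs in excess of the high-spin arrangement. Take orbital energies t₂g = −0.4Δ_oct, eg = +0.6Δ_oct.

Δ_oct < P, so pairing is avoided: the ground state is high-spin.
That gives t₂g³ eg¹.
Orbital CFSE = -0.6Δ_oct = -0.6 × 14100 = -8460 cm⁻¹.
High-spin has no excess pairs, so no pairing correction applies.

-8460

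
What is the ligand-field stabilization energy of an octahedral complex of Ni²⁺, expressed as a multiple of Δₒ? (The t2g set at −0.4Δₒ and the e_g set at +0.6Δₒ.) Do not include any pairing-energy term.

-1.2 Δₒ

Ni sits in group 10; removing 2 electrons leaves Ni²⁺ with 10 − 2 = 8 d electrons.
For octahedral d⁸ the high- and low-spin configurations coincide.
Configuration: t2g^6 e_g^2.
CFSE = 6(-0.4Δₒ) + 2(0.6Δₒ) = -2.4Δₒ + 1.2Δₒ = -1.2Δₒ.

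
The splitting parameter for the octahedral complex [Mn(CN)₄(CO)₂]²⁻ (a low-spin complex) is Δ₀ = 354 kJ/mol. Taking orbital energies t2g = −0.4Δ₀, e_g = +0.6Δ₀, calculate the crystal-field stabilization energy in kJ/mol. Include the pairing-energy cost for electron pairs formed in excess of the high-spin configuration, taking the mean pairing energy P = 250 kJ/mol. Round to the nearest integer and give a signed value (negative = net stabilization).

Ligand charges: 4×(-1) from CN⁻ and 2×(+0) from CO sum to -4; with overall charge -2, Mn is +2.
Group 7 minus oxidation state +2 gives a d⁵ configuration for Mn²⁺.
Electron filling gives t2g^5 e_g^0.
CFSE(orbital) = 5×(-0.4Δ₀) + 0×(0.6Δ₀) = -2.0Δ₀; with Δ₀ = 354 kJ/mol that is -708 kJ/mol.
High-spin d⁵ would be t2g^3 e_g^2 with 0 pairs; low-spin has 2, so 2 excess pairs cost +2P = +500 kJ/mol.
Overall CFSE = -708 + 500 = -208 kJ/mol.

-208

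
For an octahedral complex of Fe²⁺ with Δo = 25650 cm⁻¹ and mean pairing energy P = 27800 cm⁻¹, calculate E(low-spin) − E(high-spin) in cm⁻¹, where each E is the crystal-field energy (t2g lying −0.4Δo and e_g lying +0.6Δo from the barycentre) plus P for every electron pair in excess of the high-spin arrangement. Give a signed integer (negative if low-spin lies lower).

4300

Fe sits in group 8; removing 2 electrons leaves Fe²⁺ with 8 − 2 = 6 d electrons.
In the high-spin limit (t2g^4 e_g^2) the orbital term is -0.4Δo = -10260 cm⁻¹, with no excess pairing.
Low-spin: t2g^6 e_g^0, orbital CFSE = -2.4Δo = -61560 cm⁻¹; plus 2 excess pairs × P = +55600 cm⁻¹; total -5960 cm⁻¹.
E(LS) − E(HS) = -5960 − (-10260) = 4300 cm⁻¹.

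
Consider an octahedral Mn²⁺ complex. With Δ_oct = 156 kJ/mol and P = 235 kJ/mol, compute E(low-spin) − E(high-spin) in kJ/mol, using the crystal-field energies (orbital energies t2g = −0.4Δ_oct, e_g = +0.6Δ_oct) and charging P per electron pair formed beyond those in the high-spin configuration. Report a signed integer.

Mn is in group 7, so Mn²⁺ is d⁵ (7 − 2 = 5).
High-spin: t2g^3 e_g^2, CFSE = 0.0Δ_oct = 0 kJ/mol.
For low-spin the configuration is t2g^5 e_g^0: orbital energy -2.0 × 156 = -312 kJ/mol, and 2 additional pairs relative to high-spin add 470 kJ/mol, giving 158 kJ/mol.
Thus E(LS) − E(HS) = 158 kJ/mol.

158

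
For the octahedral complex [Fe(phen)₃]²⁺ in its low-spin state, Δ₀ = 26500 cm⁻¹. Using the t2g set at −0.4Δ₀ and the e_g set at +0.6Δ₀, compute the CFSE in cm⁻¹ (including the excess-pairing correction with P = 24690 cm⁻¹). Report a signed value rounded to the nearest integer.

-14220

phen is neutral, so the +2 overall charge sits on Fe: oxidation state +2.
Fe is in group 8, so Fe²⁺ is d⁶ (8 − 2 = 6).
Configuration: t2g^6 e_g^0.
CFSE(orbital) = 6×(-0.4Δ₀) + 0×(0.6Δ₀) = -2.4Δ₀; with Δ₀ = 26500 cm⁻¹ that is -63600 cm⁻¹.
High-spin d⁶ would be t2g^4 e_g^2 with 1 pair; low-spin has 3, so 2 excess pairs cost +2P = +49380 cm⁻¹.
Overall CFSE = -63600 + 49380 = -14220 cm⁻¹.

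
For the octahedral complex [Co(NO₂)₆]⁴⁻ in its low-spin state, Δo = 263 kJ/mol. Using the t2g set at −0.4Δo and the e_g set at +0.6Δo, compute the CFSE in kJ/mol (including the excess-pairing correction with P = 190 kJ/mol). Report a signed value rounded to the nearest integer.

Each NO₂⁻ contributes -1; 6 × (-1) = -6. With overall charge -4, Co is in the +2 oxidation state.
Co is in group 9, so Co²⁺ is d⁷ (9 − 2 = 7).
Configuration: t2g^6 e_g^1.
The orbital stabilization is -1.8Δo = -1.8 × 263 = -473 kJ/mol.
Pairing penalty: 3 pairs vs 2 in the high-spin reference → 1 extra × P = 190 kJ/mol.
Net CFSE = -473 + 190 = -283 kJ/mol.

-283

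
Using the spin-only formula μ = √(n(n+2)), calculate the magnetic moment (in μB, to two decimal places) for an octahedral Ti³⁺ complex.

Ti is in group 4, so Ti³⁺ is d¹ (4 − 3 = 1).
Configuration: t₂g¹ eg⁰ → 1 unpaired electron.
μ(spin-only) = √[1(1+2)] = √3 ≈ 1.73 μB.

1.73 μB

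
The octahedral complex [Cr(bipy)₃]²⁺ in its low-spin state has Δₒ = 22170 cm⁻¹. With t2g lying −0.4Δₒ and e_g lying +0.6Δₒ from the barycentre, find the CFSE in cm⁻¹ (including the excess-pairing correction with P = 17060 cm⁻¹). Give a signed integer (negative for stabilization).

bipy is neutral, so the +2 overall charge sits on Cr: oxidation state +2.
Cr²⁺: group 6, so d-count = 6 − 2 = 4.
Electron filling gives t2g^4 e_g^0.
CFSE(orbital) = 4×(-0.4Δₒ) + 0×(0.6Δₒ) = -1.6Δₒ; with Δₒ = 22170 cm⁻¹ that is -35472 cm⁻¹.
High-spin d⁴ would be t2g^3 e_g^1 with 0 pairs; low-spin has 1, so 1 excess pair costs +1P = +17060 cm⁻¹.
Net CFSE = -35472 + 17060 = -18412 cm⁻¹.

-18412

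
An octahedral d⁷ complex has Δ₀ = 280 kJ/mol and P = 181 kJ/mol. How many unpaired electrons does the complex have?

Since Δ₀ = 280 kJ/mol > P = 181 kJ/mol, the complex adopts the low-spin configuration.
That gives t₂g⁶ eg¹.
Unpaired electrons: 1.

1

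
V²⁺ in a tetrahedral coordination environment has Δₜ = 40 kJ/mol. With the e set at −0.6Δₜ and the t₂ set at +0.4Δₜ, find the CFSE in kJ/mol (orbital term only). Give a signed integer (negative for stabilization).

-32

Group 5 minus oxidation state +2 gives a d³ configuration for V²⁺.
Tetrahedral splitting is small, so the complex is high-spin.
Configuration: e² t₂¹.
The orbital stabilization is -0.8Δₜ = -0.8 × 40 = -32 kJ/mol.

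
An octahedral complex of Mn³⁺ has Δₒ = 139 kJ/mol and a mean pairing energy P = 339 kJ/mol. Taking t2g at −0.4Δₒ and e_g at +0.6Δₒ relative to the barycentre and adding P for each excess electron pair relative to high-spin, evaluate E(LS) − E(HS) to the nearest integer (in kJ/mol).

200

Mn is in group 7, so Mn³⁺ is d⁴ (7 − 3 = 4).
In the high-spin limit (t2g^3 e_g^1) the orbital term is -0.6Δₒ = -83 kJ/mol, with no excess pairing.
For low-spin the configuration is t2g^4 e_g^0: orbital energy -1.6 × 139 = -222 kJ/mol, and 1 additional pair relative to high-spin adds 339 kJ/mol, giving 117 kJ/mol.
The difference is 117 − (-83) = 200 kJ/mol, so high-spin lies lower.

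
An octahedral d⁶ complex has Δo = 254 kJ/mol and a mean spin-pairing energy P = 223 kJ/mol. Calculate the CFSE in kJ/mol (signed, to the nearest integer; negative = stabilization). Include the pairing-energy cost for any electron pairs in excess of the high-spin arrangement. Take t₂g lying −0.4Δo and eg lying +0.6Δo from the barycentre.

Since Δo = 254 kJ/mol > P = 223 kJ/mol, the complex adopts the low-spin configuration.
That gives t₂g⁶ eg⁰.
Orbital CFSE = -2.4Δo = -2.4 × 254 = -610 kJ/mol.
Excess pairs vs high-spin: 3 − 1 = 2; pairing cost = +446 kJ/mol.
Net CFSE = -610 + 446 = -164 kJ/mol.

-164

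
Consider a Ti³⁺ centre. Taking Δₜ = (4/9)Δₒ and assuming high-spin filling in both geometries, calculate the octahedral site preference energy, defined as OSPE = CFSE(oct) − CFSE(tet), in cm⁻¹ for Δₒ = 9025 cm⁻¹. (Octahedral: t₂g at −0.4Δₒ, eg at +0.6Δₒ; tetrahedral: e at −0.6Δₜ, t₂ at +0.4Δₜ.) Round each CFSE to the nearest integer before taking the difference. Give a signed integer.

Ti³⁺: group 4, so d-count = 4 − 3 = 1.
Octahedral high-spin t₂g¹ eg⁰: CFSE = -0.4 × 9025 = -3610 cm⁻¹.
Tetrahedral e¹ t₂⁰ gives -0.6Δₜ = -0.6 × (4/9) × 9025 = -2407 cm⁻¹.
Subtracting, OSPE = -3610 − (-2407) = -1203 cm⁻¹.

-1203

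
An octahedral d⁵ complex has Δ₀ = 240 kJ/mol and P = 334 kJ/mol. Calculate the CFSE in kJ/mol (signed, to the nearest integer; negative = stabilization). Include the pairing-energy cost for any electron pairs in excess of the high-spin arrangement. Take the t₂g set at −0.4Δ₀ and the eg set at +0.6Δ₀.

Since Δ₀ = 240 kJ/mol < P = 334 kJ/mol, the complex adopts the high-spin configuration.
Configuration: t₂g³ eg².
Orbital CFSE = 0.0Δ₀ = 0.0 × 240 = 0 kJ/mol.
High-spin has no excess pairs, so no pairing correction applies.

0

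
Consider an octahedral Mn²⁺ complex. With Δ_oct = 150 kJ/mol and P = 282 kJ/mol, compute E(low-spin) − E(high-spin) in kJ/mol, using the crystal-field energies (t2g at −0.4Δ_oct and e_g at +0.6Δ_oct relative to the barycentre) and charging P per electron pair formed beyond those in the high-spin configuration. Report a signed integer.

264

Mn²⁺: group 7, so d-count = 7 − 2 = 5.
In the high-spin limit (t2g^3 e_g^2) the orbital term is 0.0Δ_oct = 0 kJ/mol, with no excess pairing.
Low-spin: t2g^5 e_g^0, orbital CFSE = -2.0Δ_oct = -300 kJ/mol; plus 2 excess pairs × P = +564 kJ/mol; total 264 kJ/mol.
E(LS) − E(HS) = 264 − (0) = 264 kJ/mol.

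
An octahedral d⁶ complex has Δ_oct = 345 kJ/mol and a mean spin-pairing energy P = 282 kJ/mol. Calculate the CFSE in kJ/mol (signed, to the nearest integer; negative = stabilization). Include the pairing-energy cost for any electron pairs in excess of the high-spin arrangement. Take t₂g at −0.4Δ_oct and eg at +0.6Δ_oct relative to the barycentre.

Since Δ_oct = 345 kJ/mol > P = 282 kJ/mol, the complex adopts the low-spin configuration.
That gives t₂g⁶ eg⁰.
Orbital CFSE = -2.4Δ_oct = -2.4 × 345 = -828 kJ/mol.
Excess pairs vs high-spin: 3 − 1 = 2; pairing cost = +564 kJ/mol.
Net CFSE = -828 + 564 = -264 kJ/mol.

-264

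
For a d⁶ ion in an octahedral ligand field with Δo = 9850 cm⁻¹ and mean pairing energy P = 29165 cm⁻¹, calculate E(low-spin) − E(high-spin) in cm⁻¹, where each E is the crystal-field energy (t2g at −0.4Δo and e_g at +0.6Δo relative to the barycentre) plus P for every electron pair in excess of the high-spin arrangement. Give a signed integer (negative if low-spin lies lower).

High-spin: t2g^4 e_g^2, CFSE = -0.4Δo = -3940 cm⁻¹.
Low-spin: t2g^6 e_g^0, orbital CFSE = -2.4Δo = -23640 cm⁻¹; plus 2 excess pairs × P = +58330 cm⁻¹; total 34690 cm⁻¹.
The difference is 34690 − (-3940) = 38630 cm⁻¹, so high-spin lies lower.

38630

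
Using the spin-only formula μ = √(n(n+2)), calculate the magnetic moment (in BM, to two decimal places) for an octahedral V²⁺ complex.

V sits in group 5; removing 2 electrons leaves V²⁺ with 5 − 2 = 3 d electrons.
Configuration: t2g^3 e_g^0 → 3 unpaired electrons.
μ(spin-only) = √[3(3+2)] = √15 ≈ 3.87 BM.

3.87 BM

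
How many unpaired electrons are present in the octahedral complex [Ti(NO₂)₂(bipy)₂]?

Ligand charges: 2×(-1) from NO₂⁻ and 2×(+0) from bipy sum to -2; with overall charge +0, Ti is +2.
Group 4 minus oxidation state +2 gives a d² configuration for Ti²⁺.
Configuration: t₂g² eg⁰, giving 2 unpaired electrons.

2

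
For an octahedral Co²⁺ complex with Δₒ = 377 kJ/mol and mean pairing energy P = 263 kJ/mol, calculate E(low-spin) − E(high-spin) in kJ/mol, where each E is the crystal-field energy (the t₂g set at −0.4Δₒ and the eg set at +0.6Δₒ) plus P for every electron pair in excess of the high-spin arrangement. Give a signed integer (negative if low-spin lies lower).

Co sits in group 9; removing 2 electrons leaves Co²⁺ with 9 − 2 = 7 d electrons.
High-spin d⁷ fills as t₂g⁵ eg² with CFSE 5(−0.4) + 2(+0.6) = -0.8Δₒ = -302 kJ/mol.
For low-spin the configuration is t₂g⁶ eg¹: orbital energy -1.8 × 377 = -679 kJ/mol, and 1 additional pair relative to high-spin adds 263 kJ/mol, giving -416 kJ/mol.
Thus E(LS) − E(HS) = -114 kJ/mol.

-114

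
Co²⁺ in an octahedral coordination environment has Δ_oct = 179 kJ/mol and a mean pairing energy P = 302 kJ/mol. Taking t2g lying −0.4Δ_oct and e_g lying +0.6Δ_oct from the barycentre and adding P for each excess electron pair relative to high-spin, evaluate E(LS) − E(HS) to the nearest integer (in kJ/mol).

123

Group 9 minus oxidation state +2 gives a d⁷ configuration for Co²⁺.
High-spin: t2g^5 e_g^2, CFSE = -0.8Δ_oct = -143 kJ/mol.
For low-spin the configuration is t2g^6 e_g^1: orbital energy -1.8 × 179 = -322 kJ/mol, and 1 additional pair relative to high-spin adds 302 kJ/mol, giving -20 kJ/mol.
The difference is -20 − (-143) = 123 kJ/mol, so high-spin lies lower.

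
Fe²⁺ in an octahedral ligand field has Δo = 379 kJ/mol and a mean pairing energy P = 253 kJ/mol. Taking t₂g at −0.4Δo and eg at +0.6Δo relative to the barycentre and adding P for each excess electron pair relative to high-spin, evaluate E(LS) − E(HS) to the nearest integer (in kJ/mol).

Group 8 minus oxidation state +2 gives a d⁶ configuration for Fe²⁺.
In the high-spin limit (t₂g⁴ eg²) the orbital term is -0.4Δo = -152 kJ/mol, with no excess pairing.
For low-spin the configuration is t₂g⁶ eg⁰: orbital energy -2.4 × 379 = -910 kJ/mol, and 2 additional pairs relative to high-spin add 506 kJ/mol, giving -404 kJ/mol.
The difference is -404 − (-152) = -252 kJ/mol, so low-spin lies lower.

-252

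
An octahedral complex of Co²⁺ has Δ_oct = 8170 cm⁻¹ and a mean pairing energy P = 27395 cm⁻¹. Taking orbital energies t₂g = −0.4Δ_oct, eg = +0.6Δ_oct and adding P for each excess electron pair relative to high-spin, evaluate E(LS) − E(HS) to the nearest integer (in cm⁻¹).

Co is in group 9, so Co²⁺ is d⁷ (9 − 2 = 7).
In the high-spin limit (t₂g⁵ eg²) the orbital term is -0.8Δ_oct = -6536 cm⁻¹, with no excess pairing.
Low-spin t₂g⁶ eg¹ gives -1.8Δ_oct = -14706 cm⁻¹, but forming 1 extra pair costs 1P = 27395 cm⁻¹, so E(LS) = -14706 + 27395 = 12689 cm⁻¹.
The difference is 12689 − (-6536) = 19225 cm⁻¹, so high-spin lies lower.

19225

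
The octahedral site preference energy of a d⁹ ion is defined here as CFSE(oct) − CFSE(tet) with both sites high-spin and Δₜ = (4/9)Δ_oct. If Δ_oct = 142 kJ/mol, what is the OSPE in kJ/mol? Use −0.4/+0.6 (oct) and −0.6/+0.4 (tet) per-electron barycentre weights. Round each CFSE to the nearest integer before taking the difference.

-60

Octahedral (high-spin): t₂g⁶ eg³, CFSE = 6(−0.4) + 3(+0.6) = -0.6Δ_oct = -0.6 × 142 = -85 kJ/mol.
Tetrahedral: e⁴ t₂⁵, CFSE = 4(−0.6) + 5(+0.4) = -0.4Δₜ = -0.4 × (4/9) × 142 = -25 kJ/mol.
OSPE = -85 − (-25) = -60 kJ/mol.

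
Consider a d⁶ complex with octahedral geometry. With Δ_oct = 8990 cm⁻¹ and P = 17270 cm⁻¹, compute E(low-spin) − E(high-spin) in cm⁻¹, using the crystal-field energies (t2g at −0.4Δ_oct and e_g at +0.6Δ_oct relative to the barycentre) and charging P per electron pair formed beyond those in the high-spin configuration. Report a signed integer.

High-spin: t2g^4 e_g^2, CFSE = -0.4Δ_oct = -3596 cm⁻¹.
Low-spin t2g^6 e_g^0 gives -2.4Δ_oct = -21576 cm⁻¹, but forming 2 extra pairs costs 2P = 34540 cm⁻¹, so E(LS) = -21576 + 34540 = 12964 cm⁻¹.
The difference is 12964 − (-3596) = 16560 cm⁻¹, so high-spin lies lower.

16560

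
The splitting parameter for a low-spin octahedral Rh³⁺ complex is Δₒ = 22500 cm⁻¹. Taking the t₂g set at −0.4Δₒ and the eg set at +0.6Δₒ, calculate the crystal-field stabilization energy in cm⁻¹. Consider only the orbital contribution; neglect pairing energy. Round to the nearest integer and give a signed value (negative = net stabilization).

-54000

Group 9 minus oxidation state +3 gives a d⁶ configuration for Rh³⁺.
Electron filling gives t₂g⁶ eg⁰.
The orbital stabilization is -2.4Δₒ = -2.4 × 22500 = -54000 cm⁻¹.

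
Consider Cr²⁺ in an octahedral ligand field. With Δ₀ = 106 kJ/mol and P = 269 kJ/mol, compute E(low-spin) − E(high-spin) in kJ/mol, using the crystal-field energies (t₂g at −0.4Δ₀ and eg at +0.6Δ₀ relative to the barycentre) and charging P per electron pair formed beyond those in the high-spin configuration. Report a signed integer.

163

Cr²⁺: group 6, so d-count = 6 − 2 = 4.
High-spin d⁴ fills as t₂g³ eg¹ with CFSE 3(−0.4) + 1(+0.6) = -0.6Δ₀ = -64 kJ/mol.
Low-spin t₂g⁴ eg⁰ gives -1.6Δ₀ = -170 kJ/mol, but forming 1 extra pair costs 1P = 269 kJ/mol, so E(LS) = -170 + 269 = 99 kJ/mol.
E(LS) − E(HS) = 99 − (-64) = 163 kJ/mol.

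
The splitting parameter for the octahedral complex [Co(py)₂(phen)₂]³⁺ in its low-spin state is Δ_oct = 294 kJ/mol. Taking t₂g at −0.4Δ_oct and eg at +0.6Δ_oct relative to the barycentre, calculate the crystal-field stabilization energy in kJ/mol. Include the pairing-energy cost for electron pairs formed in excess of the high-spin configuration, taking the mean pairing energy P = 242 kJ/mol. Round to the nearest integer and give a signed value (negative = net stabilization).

Ligand charges: 2×(+0) from py and 2×(+0) from phen sum to +0; with overall charge +3, Co is +3.
Group 9 minus oxidation state +3 gives a d⁶ configuration for Co³⁺.
The d⁶ electrons fill as t₂g⁶ eg⁰.
CFSE(orbital) = 6×(-0.4Δ_oct) + 0×(0.6Δ_oct) = -2.4Δ_oct; with Δ_oct = 294 kJ/mol that is -706 kJ/mol.
High-spin d⁶ would be t₂g⁴ eg² with 1 pair; low-spin has 3, so 2 excess pairs cost +2P = +484 kJ/mol.
Overall CFSE = -706 + 484 = -222 kJ/mol.

-222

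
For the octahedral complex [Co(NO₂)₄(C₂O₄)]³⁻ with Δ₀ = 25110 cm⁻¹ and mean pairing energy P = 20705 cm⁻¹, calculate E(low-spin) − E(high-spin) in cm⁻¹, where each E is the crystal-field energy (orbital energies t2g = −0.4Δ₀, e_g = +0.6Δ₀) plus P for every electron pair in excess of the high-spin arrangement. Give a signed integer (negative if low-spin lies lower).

Ligand charges: 4×(-1) from NO₂⁻ and 1×(-2) from C₂O₄²⁻ sum to -6; with overall charge -3, Co is +3.
Co³⁺: group 9, so d-count = 9 − 3 = 6.
High-spin d⁶ fills as t2g^4 e_g^2 with CFSE 4(−0.4) + 2(+0.6) = -0.4Δ₀ = -10044 cm⁻¹.
Low-spin t2g^6 e_g^0 gives -2.4Δ₀ = -60264 cm⁻¹, but forming 2 extra pairs costs 2P = 41410 cm⁻¹, so E(LS) = -60264 + 41410 = -18854 cm⁻¹.
The difference is -18854 − (-10044) = -8810 cm⁻¹, so low-spin lies lower.

-8810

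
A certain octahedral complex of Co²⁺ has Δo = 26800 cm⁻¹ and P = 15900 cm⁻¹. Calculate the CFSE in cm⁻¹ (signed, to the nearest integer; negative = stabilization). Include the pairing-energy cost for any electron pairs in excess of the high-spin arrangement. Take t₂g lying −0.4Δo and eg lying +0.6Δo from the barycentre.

Co²⁺: group 9, so d-count = 9 − 2 = 7.
Here Δo > P (26800 > 15900), so the low-spin state is favoured.
That gives t₂g⁶ eg¹.
Orbital CFSE = -1.8Δo = -1.8 × 26800 = -48240 cm⁻¹.
Excess pairs vs high-spin: 3 − 2 = 1; pairing cost = +15900 cm⁻¹.
Net CFSE = -48240 + 15900 = -32340 cm⁻¹.

-32340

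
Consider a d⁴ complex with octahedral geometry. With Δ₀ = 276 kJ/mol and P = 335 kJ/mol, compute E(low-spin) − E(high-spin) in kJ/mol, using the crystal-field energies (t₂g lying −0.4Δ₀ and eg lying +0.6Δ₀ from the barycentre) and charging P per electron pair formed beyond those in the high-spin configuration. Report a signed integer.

High-spin: t₂g³ eg¹, CFSE = -0.6Δ₀ = -166 kJ/mol.
Low-spin t₂g⁴ eg⁰ gives -1.6Δ₀ = -442 kJ/mol, but forming 1 extra pair costs 1P = 335 kJ/mol, so E(LS) = -442 + 335 = -107 kJ/mol.
The difference is -107 − (-166) = 59 kJ/mol, so high-spin lies lower.

59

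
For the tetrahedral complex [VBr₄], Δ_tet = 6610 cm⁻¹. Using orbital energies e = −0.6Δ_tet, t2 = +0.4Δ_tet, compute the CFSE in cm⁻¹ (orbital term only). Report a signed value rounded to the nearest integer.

-3966

Each Br⁻ contributes -1; 4 × (-1) = -4. With overall charge +0, V is in the +4 oxidation state.
Group 5 minus oxidation state +4 gives a d¹ configuration for V⁴⁺.
With tetrahedral geometry the complex is necessarily high-spin.
The d¹ electrons fill as e^1 t2^0.
CFSE(orbital) = 1×(-0.6Δ_tet) + 0×(0.4Δ_tet) = -0.6Δ_tet; with Δ_tet = 6610 cm⁻¹ that is -3966 cm⁻¹.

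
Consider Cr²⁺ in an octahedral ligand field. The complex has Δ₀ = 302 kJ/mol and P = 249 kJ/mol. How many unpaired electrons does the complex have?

2

Cr²⁺: group 6, so d-count = 6 − 2 = 4.
Here Δ₀ > P (302 > 249), so the low-spin state is favoured.
Configuration: t₂g⁴ eg⁰.
Unpaired electrons: 2.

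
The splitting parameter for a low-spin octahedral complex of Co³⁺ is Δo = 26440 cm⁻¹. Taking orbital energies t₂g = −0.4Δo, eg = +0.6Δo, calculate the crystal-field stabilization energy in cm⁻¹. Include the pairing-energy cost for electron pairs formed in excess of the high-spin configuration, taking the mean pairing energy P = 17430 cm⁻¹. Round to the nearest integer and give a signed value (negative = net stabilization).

-28596

Co sits in group 9; removing 3 electrons leaves Co³⁺ with 9 − 3 = 6 d electrons.
Electron filling gives t₂g⁶ eg⁰.
Orbital CFSE = 6(-0.4) + 0(0.6) = -2.4Δo = -2.4 × 26440 = -63456 cm⁻¹.
Pairing penalty: 3 pairs vs 1 in the high-spin reference → 2 extra × P = 34860 cm⁻¹.
Net CFSE = -63456 + 34860 = -28596 cm⁻¹.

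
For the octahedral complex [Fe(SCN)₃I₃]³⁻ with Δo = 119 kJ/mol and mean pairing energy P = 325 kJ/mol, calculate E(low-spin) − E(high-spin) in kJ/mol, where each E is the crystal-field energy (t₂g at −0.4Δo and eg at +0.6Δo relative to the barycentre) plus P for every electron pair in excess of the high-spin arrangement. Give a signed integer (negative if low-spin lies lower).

Ligand charges: 3×(-1) from SCN⁻ and 3×(-1) from I⁻ sum to -6; with overall charge -3, Fe is +3.
Group 8 minus oxidation state +3 gives a d⁵ configuration for Fe³⁺.
In the high-spin limit (t₂g³ eg²) the orbital term is 0.0Δo = 0 kJ/mol, with no excess pairing.
Low-spin t₂g⁵ eg⁰ gives -2.0Δo = -238 kJ/mol, but forming 2 extra pairs costs 2P = 650 kJ/mol, so E(LS) = -238 + 650 = 412 kJ/mol.
The difference is 412 − (0) = 412 kJ/mol, so high-spin lies lower.

412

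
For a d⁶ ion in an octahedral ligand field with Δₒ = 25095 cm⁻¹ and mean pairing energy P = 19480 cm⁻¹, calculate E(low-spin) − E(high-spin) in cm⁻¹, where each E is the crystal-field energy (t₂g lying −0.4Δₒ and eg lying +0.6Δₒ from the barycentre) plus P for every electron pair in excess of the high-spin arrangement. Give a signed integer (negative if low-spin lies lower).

High-spin d⁶ fills as t₂g⁴ eg² with CFSE 4(−0.4) + 2(+0.6) = -0.4Δₒ = -10038 cm⁻¹.
Low-spin: t₂g⁶ eg⁰, orbital CFSE = -2.4Δₒ = -60228 cm⁻¹; plus 2 excess pairs × P = +38960 cm⁻¹; total -21268 cm⁻¹.
E(LS) − E(HS) = -21268 − (-10038) = -11230 cm⁻¹.

-11230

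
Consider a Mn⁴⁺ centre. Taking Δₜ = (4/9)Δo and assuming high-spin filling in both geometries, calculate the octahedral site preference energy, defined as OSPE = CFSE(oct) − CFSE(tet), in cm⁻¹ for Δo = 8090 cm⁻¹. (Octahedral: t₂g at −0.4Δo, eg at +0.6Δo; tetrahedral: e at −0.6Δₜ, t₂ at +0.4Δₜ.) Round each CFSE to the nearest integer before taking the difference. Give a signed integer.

-6832

Mn⁴⁺: group 7, so d-count = 7 − 4 = 3.
Octahedral high-spin t₂g³ eg⁰: CFSE = -1.2 × 8090 = -9708 cm⁻¹.
Tetrahedral e² t₂¹ gives -0.8Δₜ = -0.8 × (4/9) × 8090 = -2876 cm⁻¹.
Subtracting, OSPE = -9708 − (-2876) = -6832 cm⁻¹.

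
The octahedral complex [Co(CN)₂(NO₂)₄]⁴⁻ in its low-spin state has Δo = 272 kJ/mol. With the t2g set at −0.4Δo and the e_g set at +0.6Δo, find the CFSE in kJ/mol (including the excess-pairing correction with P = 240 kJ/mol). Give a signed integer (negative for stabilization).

-250

Ligand charges: 2×(-1) from CN⁻ and 4×(-1) from NO₂⁻ sum to -6; with overall charge -4, Co is +2.
Group 9 minus oxidation state +2 gives a d⁷ configuration for Co²⁺.
The d⁷ electrons fill as t2g^6 e_g^1.
CFSE(orbital) = 6×(-0.4Δo) + 1×(0.6Δo) = -1.8Δo; with Δo = 272 kJ/mol that is -490 kJ/mol.
High-spin d⁷ would be t2g^5 e_g^2 with 2 pairs; low-spin has 3, so 1 excess pair costs +1P = +240 kJ/mol.
Overall CFSE = -490 + 240 = -250 kJ/mol.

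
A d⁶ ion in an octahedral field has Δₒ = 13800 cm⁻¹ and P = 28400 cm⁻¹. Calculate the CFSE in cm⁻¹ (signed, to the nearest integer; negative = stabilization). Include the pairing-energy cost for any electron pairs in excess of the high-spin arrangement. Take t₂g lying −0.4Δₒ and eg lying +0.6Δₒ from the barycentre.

-5520

Here Δₒ < P (13800 < 28400), so the high-spin state is favoured.
That gives t₂g⁴ eg².
Orbital CFSE = -0.4Δₒ = -0.4 × 13800 = -5520 cm⁻¹.
High-spin has no excess pairs, so no pairing correction applies.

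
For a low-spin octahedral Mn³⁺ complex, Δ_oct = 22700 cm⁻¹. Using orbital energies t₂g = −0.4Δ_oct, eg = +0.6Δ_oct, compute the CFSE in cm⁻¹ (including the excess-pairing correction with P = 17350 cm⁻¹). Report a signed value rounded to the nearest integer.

Mn sits in group 7; removing 3 electrons leaves Mn³⁺ with 7 − 3 = 4 d electrons.
Configuration: t₂g⁴ eg⁰.
CFSE(orbital) = 4×(-0.4Δ_oct) + 0×(0.6Δ_oct) = -1.6Δ_oct; with Δ_oct = 22700 cm⁻¹ that is -36320 cm⁻¹.
Relative to high-spin t₂g³ eg¹ (0 paired), the low-spin configuration has 1 additional pair, contributing +1 × 17350 = +17350 cm⁻¹.
Net CFSE = -36320 + 17350 = -18970 cm⁻¹.

-18970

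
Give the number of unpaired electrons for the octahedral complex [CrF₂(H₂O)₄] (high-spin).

Ligand charges: 2×(-1) from F⁻ and 4×(+0) from H₂O sum to -2; with overall charge +0, Cr is +2.
Cr is in group 6, so Cr²⁺ is d⁴ (6 − 2 = 4).
Configuration: t₂g³ eg¹, giving 4 unpaired electrons.

4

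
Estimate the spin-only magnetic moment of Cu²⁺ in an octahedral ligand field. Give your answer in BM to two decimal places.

Cu²⁺: group 11, so d-count = 11 − 2 = 9.
Configuration: t₂g⁶ eg³ → 1 unpaired electron.
μ(spin-only) = √[1(1+2)] = √3 ≈ 1.73 BM.

1.73 BM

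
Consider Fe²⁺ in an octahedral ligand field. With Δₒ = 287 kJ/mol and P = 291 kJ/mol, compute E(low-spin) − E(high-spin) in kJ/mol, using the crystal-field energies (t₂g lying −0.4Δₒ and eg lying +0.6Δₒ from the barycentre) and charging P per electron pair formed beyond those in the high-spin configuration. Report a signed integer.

Fe sits in group 8; removing 2 electrons leaves Fe²⁺ with 8 − 2 = 6 d electrons.
High-spin: t₂g⁴ eg², CFSE = -0.4Δₒ = -115 kJ/mol.
Low-spin t₂g⁶ eg⁰ gives -2.4Δₒ = -689 kJ/mol, but forming 2 extra pairs costs 2P = 582 kJ/mol, so E(LS) = -689 + 582 = -107 kJ/mol.
E(LS) − E(HS) = -107 − (-115) = 8 kJ/mol.

8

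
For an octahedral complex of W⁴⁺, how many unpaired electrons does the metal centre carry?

Group 6 minus oxidation state +4 gives a d² configuration for W⁴⁺.
Configuration: t₂g² eg⁰, giving 2 unpaired electrons.

2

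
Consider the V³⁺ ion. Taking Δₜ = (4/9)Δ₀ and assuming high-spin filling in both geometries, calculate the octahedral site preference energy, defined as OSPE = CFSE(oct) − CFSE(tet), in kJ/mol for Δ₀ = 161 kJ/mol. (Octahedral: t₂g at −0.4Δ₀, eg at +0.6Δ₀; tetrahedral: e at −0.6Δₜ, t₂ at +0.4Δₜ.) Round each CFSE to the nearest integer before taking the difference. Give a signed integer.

-43

V³⁺: group 5, so d-count = 5 − 3 = 2.
Octahedral (high-spin): t2g^2 e_g^0, CFSE = 2(−0.4) + 0(+0.6) = -0.8Δ₀ = -0.8 × 161 = -129 kJ/mol.
Tetrahedral: e^2 t2^0, CFSE = 2(−0.6) + 0(+0.4) = -1.2Δₜ = -1.2 × (4/9) × 161 = -86 kJ/mol.
OSPE = CFSE(oct) − CFSE(tet) = -129 − (-86) = -43 kJ/mol.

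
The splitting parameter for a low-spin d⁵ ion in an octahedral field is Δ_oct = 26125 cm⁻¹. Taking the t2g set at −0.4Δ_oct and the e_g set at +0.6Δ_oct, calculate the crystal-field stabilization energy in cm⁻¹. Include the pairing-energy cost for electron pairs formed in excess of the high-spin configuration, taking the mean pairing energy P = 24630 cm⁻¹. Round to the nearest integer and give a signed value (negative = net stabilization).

The d⁵ electrons fill as t2g^5 e_g^0.
CFSE(orbital) = 5×(-0.4Δ_oct) + 0×(0.6Δ_oct) = -2.0Δ_oct; with Δ_oct = 26125 cm⁻¹ that is -52250 cm⁻¹.
Pairing penalty: 2 pairs vs 0 in the high-spin reference → 2 extra × P = 49260 cm⁻¹.
Overall CFSE = -52250 + 49260 = -2990 cm⁻¹.

-2990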